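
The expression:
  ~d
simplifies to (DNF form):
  ~d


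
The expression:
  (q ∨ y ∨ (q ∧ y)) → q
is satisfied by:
  {q: True, y: False}
  {y: False, q: False}
  {y: True, q: True}


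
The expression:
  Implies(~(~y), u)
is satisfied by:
  {u: True, y: False}
  {y: False, u: False}
  {y: True, u: True}


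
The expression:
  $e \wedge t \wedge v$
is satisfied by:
  {t: True, e: True, v: True}


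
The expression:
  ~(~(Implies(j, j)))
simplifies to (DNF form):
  True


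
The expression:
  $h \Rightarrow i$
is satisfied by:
  {i: True, h: False}
  {h: False, i: False}
  {h: True, i: True}


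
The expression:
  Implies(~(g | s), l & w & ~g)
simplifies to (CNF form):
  (g | l | s) & (g | s | w)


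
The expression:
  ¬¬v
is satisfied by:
  {v: True}


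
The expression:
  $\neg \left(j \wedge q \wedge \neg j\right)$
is always true.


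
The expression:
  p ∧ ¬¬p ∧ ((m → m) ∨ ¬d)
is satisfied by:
  {p: True}


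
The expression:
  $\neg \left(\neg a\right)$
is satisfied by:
  {a: True}


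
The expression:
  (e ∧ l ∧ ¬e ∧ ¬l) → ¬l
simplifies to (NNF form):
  True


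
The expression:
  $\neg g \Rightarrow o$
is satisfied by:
  {o: True, g: True}
  {o: True, g: False}
  {g: True, o: False}


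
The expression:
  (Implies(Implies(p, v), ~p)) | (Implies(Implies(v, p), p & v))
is always true.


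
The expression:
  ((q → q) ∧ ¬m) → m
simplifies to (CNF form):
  m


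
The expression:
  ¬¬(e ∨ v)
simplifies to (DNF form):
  e ∨ v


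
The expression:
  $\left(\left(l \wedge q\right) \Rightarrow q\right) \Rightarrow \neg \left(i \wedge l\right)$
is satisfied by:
  {l: False, i: False}
  {i: True, l: False}
  {l: True, i: False}


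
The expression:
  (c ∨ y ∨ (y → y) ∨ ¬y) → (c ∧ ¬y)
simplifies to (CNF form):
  c ∧ ¬y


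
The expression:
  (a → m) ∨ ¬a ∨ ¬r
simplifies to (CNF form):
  m ∨ ¬a ∨ ¬r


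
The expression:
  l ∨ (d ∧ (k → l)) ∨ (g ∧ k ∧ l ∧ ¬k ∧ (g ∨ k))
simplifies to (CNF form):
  (d ∨ l) ∧ (l ∨ ¬k)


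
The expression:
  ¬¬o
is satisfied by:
  {o: True}


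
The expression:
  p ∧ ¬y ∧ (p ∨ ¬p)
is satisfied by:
  {p: True, y: False}


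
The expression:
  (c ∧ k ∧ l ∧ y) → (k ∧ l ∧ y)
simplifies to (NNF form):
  True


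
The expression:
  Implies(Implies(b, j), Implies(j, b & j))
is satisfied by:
  {b: True, j: False}
  {j: False, b: False}
  {j: True, b: True}


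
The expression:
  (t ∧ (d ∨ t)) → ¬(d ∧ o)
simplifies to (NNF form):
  ¬d ∨ ¬o ∨ ¬t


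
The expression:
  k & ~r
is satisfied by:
  {k: True, r: False}


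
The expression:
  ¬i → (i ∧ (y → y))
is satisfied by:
  {i: True}


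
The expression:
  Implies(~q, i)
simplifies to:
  i | q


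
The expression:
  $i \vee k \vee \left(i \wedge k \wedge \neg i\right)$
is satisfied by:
  {i: True, k: True}
  {i: True, k: False}
  {k: True, i: False}


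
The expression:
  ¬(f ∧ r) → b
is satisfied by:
  {r: True, b: True, f: True}
  {r: True, b: True, f: False}
  {b: True, f: True, r: False}
  {b: True, f: False, r: False}
  {r: True, f: True, b: False}


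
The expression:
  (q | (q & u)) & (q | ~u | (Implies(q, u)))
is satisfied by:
  {q: True}


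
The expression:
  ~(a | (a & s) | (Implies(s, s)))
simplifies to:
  False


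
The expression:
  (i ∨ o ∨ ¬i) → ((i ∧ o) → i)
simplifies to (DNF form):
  True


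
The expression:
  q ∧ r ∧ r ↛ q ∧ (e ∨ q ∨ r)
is never true.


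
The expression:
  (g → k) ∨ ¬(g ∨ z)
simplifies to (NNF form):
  k ∨ ¬g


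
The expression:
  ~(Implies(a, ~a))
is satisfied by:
  {a: True}


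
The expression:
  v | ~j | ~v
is always true.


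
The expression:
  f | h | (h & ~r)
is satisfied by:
  {h: True, f: True}
  {h: True, f: False}
  {f: True, h: False}


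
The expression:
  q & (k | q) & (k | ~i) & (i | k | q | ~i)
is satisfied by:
  {q: True, k: True, i: False}
  {q: True, k: False, i: False}
  {q: True, i: True, k: True}


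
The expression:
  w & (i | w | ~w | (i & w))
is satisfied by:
  {w: True}


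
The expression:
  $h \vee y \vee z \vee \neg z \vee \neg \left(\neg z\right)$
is always true.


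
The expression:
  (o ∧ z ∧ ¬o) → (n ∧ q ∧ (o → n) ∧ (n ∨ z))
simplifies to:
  True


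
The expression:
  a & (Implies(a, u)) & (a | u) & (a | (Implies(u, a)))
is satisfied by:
  {a: True, u: True}


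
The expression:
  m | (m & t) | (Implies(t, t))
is always true.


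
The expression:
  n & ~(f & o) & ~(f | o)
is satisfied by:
  {n: True, o: False, f: False}


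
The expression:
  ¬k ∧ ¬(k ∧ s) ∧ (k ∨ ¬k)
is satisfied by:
  {k: False}


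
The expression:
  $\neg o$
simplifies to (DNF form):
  $\neg o$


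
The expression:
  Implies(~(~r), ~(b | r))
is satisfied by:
  {r: False}


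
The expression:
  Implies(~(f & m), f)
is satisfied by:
  {f: True}


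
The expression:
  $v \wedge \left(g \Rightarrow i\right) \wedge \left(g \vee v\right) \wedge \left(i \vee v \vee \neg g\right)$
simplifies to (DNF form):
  $\left(i \wedge v\right) \vee \left(v \wedge \neg g\right)$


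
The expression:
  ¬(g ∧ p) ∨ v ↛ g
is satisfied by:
  {p: False, g: False}
  {g: True, p: False}
  {p: True, g: False}


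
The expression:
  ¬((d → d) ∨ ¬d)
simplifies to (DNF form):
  False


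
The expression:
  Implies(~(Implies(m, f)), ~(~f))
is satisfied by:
  {f: True, m: False}
  {m: False, f: False}
  {m: True, f: True}


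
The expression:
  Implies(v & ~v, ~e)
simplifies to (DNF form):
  True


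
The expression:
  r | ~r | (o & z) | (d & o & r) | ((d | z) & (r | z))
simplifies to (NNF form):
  True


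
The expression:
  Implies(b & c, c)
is always true.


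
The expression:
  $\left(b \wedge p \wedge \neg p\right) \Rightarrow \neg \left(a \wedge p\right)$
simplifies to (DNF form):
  $\text{True}$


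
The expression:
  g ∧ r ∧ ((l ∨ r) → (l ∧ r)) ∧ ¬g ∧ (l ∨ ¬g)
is never true.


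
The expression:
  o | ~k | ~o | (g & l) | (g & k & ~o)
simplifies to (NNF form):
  True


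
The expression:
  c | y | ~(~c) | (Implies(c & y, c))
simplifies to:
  True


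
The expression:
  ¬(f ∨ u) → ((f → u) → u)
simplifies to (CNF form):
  f ∨ u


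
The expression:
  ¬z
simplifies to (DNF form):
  ¬z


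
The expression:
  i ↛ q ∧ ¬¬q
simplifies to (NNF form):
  False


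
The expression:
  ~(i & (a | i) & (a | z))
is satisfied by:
  {z: False, i: False, a: False}
  {a: True, z: False, i: False}
  {z: True, a: False, i: False}
  {a: True, z: True, i: False}
  {i: True, a: False, z: False}


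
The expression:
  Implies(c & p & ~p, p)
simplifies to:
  True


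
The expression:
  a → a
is always true.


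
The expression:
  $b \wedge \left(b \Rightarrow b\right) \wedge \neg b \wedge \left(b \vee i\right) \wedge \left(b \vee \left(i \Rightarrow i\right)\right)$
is never true.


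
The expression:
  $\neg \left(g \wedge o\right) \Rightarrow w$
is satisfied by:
  {g: True, w: True, o: True}
  {g: True, w: True, o: False}
  {w: True, o: True, g: False}
  {w: True, o: False, g: False}
  {g: True, o: True, w: False}


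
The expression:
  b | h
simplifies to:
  b | h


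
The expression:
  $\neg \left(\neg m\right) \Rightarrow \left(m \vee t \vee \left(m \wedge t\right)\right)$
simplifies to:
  $\text{True}$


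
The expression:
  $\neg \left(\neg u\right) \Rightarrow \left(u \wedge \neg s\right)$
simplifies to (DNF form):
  $\neg s \vee \neg u$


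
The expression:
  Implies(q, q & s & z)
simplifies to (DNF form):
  ~q | (s & z)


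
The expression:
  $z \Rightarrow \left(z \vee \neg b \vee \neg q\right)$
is always true.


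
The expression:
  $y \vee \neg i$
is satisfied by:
  {y: True, i: False}
  {i: False, y: False}
  {i: True, y: True}


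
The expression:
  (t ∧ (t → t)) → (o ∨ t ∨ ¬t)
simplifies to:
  True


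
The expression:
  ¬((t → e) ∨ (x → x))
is never true.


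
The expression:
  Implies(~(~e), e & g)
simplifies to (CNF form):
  g | ~e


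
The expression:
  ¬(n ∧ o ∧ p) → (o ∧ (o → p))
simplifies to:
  o ∧ p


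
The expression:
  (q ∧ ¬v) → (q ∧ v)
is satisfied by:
  {v: True, q: False}
  {q: False, v: False}
  {q: True, v: True}


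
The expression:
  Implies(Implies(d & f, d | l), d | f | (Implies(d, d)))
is always true.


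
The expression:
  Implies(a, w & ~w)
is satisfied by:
  {a: False}


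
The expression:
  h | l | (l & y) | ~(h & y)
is always true.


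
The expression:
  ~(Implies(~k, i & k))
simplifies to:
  ~k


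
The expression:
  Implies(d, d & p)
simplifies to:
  p | ~d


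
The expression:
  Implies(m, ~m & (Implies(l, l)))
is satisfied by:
  {m: False}


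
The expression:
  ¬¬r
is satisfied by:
  {r: True}


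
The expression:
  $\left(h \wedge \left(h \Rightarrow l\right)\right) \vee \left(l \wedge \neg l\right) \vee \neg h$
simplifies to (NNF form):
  $l \vee \neg h$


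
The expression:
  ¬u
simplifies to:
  ¬u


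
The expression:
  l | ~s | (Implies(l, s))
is always true.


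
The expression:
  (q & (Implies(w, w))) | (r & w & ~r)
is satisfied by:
  {q: True}


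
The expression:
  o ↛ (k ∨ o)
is never true.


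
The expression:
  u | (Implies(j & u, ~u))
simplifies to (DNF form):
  True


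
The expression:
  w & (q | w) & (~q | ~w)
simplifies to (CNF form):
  w & ~q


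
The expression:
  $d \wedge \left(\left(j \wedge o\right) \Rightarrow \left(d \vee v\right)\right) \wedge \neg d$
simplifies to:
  $\text{False}$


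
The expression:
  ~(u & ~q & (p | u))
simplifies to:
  q | ~u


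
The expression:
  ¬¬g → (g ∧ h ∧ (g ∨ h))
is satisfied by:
  {h: True, g: False}
  {g: False, h: False}
  {g: True, h: True}


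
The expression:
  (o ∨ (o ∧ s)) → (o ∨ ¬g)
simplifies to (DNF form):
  True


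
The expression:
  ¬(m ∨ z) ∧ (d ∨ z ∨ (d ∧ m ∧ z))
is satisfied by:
  {d: True, z: False, m: False}


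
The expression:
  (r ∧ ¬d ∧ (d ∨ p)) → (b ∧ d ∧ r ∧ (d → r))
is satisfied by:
  {d: True, p: False, r: False}
  {p: False, r: False, d: False}
  {r: True, d: True, p: False}
  {r: True, p: False, d: False}
  {d: True, p: True, r: False}
  {p: True, d: False, r: False}
  {r: True, p: True, d: True}


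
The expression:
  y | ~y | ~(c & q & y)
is always true.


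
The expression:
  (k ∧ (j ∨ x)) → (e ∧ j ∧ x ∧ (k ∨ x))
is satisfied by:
  {e: True, x: False, k: False, j: False}
  {j: False, x: False, e: False, k: False}
  {j: True, e: True, x: False, k: False}
  {j: True, x: False, e: False, k: False}
  {e: True, x: True, j: False, k: False}
  {x: True, j: False, e: False, k: False}
  {j: True, e: True, x: True, k: False}
  {j: True, x: True, e: False, k: False}
  {k: True, e: True, j: False, x: False}
  {k: True, j: False, x: False, e: False}
  {j: True, k: True, e: True, x: True}


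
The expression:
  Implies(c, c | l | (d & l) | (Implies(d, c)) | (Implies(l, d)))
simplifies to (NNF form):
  True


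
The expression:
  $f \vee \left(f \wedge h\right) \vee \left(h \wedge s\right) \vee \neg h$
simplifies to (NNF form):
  $f \vee s \vee \neg h$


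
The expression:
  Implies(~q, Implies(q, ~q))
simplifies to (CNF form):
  True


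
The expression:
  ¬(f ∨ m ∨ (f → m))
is never true.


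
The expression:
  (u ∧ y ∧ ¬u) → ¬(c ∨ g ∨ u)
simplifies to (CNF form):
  True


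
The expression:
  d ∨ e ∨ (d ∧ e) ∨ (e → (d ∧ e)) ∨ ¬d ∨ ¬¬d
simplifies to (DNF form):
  True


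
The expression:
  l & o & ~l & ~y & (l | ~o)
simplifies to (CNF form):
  False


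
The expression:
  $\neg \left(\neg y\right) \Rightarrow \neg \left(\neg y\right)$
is always true.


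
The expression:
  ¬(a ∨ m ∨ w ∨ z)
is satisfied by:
  {w: False, z: False, a: False, m: False}


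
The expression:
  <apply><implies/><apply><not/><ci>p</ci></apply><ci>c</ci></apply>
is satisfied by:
  {c: True, p: True}
  {c: True, p: False}
  {p: True, c: False}


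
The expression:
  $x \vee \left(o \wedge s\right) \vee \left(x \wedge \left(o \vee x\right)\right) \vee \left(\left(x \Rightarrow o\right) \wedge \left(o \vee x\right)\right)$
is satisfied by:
  {x: True, o: True}
  {x: True, o: False}
  {o: True, x: False}


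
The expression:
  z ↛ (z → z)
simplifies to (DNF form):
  False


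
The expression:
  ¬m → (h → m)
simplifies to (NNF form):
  m ∨ ¬h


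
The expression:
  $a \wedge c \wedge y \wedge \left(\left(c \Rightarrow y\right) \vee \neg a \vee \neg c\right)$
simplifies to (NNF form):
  $a \wedge c \wedge y$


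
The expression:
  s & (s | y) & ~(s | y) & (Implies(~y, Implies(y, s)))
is never true.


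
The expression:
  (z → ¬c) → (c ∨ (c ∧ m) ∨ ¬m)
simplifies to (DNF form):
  c ∨ ¬m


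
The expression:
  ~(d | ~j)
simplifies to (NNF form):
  j & ~d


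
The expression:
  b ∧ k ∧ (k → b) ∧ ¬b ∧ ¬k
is never true.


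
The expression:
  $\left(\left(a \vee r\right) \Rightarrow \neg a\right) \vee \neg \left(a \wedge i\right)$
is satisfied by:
  {a: False, i: False}
  {i: True, a: False}
  {a: True, i: False}


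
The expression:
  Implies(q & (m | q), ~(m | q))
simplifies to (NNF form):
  ~q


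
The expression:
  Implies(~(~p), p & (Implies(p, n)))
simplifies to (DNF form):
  n | ~p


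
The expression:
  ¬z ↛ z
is always true.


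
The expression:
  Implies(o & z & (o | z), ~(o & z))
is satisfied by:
  {o: False, z: False}
  {z: True, o: False}
  {o: True, z: False}


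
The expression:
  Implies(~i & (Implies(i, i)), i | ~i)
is always true.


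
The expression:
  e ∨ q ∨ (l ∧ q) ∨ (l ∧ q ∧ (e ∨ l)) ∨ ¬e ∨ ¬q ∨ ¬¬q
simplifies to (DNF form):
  True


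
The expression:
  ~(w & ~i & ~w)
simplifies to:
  True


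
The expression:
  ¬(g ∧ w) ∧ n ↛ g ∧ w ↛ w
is never true.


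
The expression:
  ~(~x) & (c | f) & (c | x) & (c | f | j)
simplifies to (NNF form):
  x & (c | f)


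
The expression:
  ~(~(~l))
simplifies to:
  ~l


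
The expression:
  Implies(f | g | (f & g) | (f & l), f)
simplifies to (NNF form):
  f | ~g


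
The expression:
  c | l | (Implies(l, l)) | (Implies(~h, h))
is always true.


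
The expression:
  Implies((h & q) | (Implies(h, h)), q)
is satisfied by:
  {q: True}


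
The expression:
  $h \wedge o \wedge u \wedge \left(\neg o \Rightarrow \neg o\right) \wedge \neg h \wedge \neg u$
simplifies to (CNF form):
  $\text{False}$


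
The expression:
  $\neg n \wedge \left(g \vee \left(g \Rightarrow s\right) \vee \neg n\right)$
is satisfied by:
  {n: False}


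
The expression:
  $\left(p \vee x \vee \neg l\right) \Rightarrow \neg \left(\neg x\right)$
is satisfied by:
  {x: True, l: True, p: False}
  {x: True, l: False, p: False}
  {x: True, p: True, l: True}
  {x: True, p: True, l: False}
  {l: True, p: False, x: False}


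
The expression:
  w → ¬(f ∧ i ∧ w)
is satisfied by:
  {w: False, i: False, f: False}
  {f: True, w: False, i: False}
  {i: True, w: False, f: False}
  {f: True, i: True, w: False}
  {w: True, f: False, i: False}
  {f: True, w: True, i: False}
  {i: True, w: True, f: False}


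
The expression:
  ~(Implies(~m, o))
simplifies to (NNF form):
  ~m & ~o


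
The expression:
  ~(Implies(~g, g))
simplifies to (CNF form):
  ~g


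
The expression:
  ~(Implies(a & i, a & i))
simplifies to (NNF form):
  False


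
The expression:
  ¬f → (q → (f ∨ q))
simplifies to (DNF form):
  True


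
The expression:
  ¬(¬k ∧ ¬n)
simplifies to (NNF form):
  k ∨ n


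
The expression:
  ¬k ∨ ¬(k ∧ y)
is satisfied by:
  {k: False, y: False}
  {y: True, k: False}
  {k: True, y: False}


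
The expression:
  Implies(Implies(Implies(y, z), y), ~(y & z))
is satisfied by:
  {z: False, y: False}
  {y: True, z: False}
  {z: True, y: False}


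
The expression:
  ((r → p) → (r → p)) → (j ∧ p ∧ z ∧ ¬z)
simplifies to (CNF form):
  False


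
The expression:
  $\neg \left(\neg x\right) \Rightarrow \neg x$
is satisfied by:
  {x: False}


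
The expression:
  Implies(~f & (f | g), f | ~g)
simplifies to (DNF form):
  f | ~g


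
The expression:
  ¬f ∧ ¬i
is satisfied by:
  {i: False, f: False}


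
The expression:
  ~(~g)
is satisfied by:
  {g: True}


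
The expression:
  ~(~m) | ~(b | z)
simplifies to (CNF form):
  (m | ~b) & (m | ~z)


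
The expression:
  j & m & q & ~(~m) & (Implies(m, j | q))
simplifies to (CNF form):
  j & m & q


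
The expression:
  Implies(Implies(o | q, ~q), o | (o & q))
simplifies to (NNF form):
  o | q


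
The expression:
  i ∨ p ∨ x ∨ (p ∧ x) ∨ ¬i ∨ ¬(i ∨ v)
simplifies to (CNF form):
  True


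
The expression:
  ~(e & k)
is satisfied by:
  {k: False, e: False}
  {e: True, k: False}
  {k: True, e: False}


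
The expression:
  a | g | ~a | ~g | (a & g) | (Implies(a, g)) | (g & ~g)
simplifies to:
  True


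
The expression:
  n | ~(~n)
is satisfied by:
  {n: True}


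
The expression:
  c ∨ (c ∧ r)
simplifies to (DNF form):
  c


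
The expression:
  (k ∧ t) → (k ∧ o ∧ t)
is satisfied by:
  {o: True, k: False, t: False}
  {k: False, t: False, o: False}
  {o: True, t: True, k: False}
  {t: True, k: False, o: False}
  {o: True, k: True, t: False}
  {k: True, o: False, t: False}
  {o: True, t: True, k: True}


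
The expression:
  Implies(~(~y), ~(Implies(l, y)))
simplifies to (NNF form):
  ~y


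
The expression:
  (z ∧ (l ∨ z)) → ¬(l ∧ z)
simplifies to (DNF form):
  ¬l ∨ ¬z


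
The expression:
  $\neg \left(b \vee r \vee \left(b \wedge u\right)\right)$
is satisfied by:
  {r: False, b: False}


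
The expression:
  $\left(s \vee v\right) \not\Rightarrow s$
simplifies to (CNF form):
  $v \wedge \neg s$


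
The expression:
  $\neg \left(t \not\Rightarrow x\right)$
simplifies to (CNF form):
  $x \vee \neg t$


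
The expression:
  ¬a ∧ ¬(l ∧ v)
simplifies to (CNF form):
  ¬a ∧ (¬l ∨ ¬v)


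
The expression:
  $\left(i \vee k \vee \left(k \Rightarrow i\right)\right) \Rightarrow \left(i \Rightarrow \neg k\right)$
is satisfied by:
  {k: False, i: False}
  {i: True, k: False}
  {k: True, i: False}


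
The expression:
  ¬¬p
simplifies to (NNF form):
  p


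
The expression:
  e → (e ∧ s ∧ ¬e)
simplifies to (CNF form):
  ¬e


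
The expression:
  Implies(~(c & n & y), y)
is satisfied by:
  {y: True}


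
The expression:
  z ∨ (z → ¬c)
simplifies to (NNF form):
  True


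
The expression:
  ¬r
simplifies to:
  ¬r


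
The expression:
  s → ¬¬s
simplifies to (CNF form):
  True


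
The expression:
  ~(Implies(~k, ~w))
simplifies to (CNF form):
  w & ~k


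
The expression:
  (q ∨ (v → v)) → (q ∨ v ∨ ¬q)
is always true.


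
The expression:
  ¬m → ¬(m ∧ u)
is always true.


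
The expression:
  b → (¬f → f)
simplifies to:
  f ∨ ¬b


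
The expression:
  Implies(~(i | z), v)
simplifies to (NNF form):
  i | v | z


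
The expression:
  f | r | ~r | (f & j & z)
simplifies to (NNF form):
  True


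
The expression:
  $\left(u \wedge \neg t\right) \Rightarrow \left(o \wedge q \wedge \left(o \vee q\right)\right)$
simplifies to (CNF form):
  $\left(o \vee t \vee \neg u\right) \wedge \left(q \vee t \vee \neg u\right)$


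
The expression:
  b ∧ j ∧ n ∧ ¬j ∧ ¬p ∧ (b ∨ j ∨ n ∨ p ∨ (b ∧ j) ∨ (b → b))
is never true.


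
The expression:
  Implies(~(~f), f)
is always true.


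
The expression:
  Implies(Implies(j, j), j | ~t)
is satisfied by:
  {j: True, t: False}
  {t: False, j: False}
  {t: True, j: True}


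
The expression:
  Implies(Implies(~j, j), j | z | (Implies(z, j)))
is always true.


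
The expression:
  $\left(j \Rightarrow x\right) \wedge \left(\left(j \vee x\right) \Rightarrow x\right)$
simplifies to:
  $x \vee \neg j$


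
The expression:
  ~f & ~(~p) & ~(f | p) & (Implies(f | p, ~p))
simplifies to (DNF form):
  False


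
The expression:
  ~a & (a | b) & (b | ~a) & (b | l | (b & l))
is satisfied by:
  {b: True, a: False}


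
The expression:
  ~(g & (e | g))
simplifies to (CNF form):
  ~g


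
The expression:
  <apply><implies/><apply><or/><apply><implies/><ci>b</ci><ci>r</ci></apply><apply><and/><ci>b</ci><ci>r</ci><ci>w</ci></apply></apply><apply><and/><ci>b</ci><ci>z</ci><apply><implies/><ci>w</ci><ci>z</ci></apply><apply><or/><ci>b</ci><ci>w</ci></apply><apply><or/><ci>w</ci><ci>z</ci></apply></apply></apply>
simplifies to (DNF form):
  <apply><or/><apply><and/><ci>b</ci><ci>z</ci></apply><apply><and/><ci>b</ci><apply><not/><ci>r</ci></apply></apply></apply>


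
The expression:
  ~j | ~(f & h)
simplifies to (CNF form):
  ~f | ~h | ~j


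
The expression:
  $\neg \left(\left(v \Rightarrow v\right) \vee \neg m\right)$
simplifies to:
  $\text{False}$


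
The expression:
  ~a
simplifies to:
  ~a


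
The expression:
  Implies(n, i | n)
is always true.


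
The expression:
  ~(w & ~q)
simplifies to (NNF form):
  q | ~w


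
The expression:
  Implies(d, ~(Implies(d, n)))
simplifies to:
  ~d | ~n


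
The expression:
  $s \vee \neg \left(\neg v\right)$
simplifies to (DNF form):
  $s \vee v$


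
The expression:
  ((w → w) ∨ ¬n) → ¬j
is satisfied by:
  {j: False}


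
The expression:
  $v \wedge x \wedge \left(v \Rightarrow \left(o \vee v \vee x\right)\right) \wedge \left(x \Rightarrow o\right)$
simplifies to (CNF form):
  $o \wedge v \wedge x$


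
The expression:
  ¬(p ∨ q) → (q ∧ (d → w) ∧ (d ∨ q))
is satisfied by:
  {q: True, p: True}
  {q: True, p: False}
  {p: True, q: False}


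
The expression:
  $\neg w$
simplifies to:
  $\neg w$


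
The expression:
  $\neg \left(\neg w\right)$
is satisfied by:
  {w: True}


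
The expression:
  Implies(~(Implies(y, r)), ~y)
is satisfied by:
  {r: True, y: False}
  {y: False, r: False}
  {y: True, r: True}


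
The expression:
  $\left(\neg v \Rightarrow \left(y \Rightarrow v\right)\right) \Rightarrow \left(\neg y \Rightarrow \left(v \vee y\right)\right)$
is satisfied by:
  {y: True, v: True}
  {y: True, v: False}
  {v: True, y: False}


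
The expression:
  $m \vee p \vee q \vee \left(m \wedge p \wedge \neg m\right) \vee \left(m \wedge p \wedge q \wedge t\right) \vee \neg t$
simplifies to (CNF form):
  $m \vee p \vee q \vee \neg t$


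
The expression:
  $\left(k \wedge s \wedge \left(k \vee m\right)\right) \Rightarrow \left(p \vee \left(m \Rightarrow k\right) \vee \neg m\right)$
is always true.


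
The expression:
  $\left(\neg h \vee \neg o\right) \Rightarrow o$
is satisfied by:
  {o: True}


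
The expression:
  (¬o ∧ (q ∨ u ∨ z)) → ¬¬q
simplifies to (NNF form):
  o ∨ q ∨ (¬u ∧ ¬z)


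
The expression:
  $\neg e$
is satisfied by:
  {e: False}


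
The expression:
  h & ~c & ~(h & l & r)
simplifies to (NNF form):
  h & ~c & (~l | ~r)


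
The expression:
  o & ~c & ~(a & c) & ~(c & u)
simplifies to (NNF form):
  o & ~c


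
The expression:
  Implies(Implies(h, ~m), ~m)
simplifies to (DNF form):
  h | ~m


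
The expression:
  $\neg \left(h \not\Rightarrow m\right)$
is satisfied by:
  {m: True, h: False}
  {h: False, m: False}
  {h: True, m: True}


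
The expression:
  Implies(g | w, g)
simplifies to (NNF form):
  g | ~w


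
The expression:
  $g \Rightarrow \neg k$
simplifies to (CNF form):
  $\neg g \vee \neg k$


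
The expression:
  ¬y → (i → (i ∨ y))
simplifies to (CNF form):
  True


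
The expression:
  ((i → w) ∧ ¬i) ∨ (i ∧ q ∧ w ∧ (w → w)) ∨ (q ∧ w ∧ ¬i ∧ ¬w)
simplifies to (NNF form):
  (q ∧ w) ∨ ¬i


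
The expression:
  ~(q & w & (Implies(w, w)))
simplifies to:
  ~q | ~w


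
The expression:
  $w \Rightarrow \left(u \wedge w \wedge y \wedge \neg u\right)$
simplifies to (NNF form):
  $\neg w$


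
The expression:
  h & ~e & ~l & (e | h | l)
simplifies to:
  h & ~e & ~l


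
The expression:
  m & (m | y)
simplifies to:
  m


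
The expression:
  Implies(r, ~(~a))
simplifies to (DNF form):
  a | ~r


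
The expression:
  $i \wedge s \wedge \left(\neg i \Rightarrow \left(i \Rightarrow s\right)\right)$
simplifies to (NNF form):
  $i \wedge s$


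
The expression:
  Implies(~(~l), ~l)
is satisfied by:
  {l: False}


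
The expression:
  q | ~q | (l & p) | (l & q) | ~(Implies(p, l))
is always true.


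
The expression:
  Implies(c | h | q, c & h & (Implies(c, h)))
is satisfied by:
  {c: True, h: True, q: False}
  {c: True, h: True, q: True}
  {q: False, c: False, h: False}


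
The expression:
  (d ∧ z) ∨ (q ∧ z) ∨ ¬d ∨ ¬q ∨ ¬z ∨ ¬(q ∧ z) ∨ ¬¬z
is always true.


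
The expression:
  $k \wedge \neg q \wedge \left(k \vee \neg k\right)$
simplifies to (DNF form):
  $k \wedge \neg q$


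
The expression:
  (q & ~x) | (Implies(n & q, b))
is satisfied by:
  {b: True, x: False, q: False, n: False}
  {b: False, x: False, q: False, n: False}
  {b: True, n: True, x: False, q: False}
  {n: True, b: False, x: False, q: False}
  {b: True, q: True, n: False, x: False}
  {q: True, n: False, x: False, b: False}
  {b: True, n: True, q: True, x: False}
  {n: True, q: True, b: False, x: False}
  {b: True, x: True, n: False, q: False}
  {x: True, n: False, q: False, b: False}
  {b: True, n: True, x: True, q: False}
  {n: True, x: True, b: False, q: False}
  {b: True, q: True, x: True, n: False}
  {q: True, x: True, n: False, b: False}
  {b: True, n: True, q: True, x: True}


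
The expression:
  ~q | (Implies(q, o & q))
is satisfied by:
  {o: True, q: False}
  {q: False, o: False}
  {q: True, o: True}


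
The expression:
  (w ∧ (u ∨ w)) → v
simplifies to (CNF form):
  v ∨ ¬w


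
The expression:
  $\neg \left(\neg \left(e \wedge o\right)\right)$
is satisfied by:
  {e: True, o: True}


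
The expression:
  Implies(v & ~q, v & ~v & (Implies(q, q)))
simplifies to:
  q | ~v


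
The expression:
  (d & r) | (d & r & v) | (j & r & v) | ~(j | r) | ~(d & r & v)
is always true.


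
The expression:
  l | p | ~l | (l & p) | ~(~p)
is always true.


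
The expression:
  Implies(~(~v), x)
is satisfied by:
  {x: True, v: False}
  {v: False, x: False}
  {v: True, x: True}


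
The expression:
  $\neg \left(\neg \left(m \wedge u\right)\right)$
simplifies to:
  $m \wedge u$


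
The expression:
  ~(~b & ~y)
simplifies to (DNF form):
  b | y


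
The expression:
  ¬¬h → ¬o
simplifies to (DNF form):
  ¬h ∨ ¬o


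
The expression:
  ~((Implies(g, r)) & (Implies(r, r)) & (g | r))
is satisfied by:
  {r: False}


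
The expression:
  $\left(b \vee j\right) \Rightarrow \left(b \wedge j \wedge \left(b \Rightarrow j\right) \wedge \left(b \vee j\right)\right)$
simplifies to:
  $\left(b \wedge j\right) \vee \left(\neg b \wedge \neg j\right)$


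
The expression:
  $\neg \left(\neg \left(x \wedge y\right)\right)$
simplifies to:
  $x \wedge y$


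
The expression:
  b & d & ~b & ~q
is never true.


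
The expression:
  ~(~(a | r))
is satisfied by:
  {r: True, a: True}
  {r: True, a: False}
  {a: True, r: False}


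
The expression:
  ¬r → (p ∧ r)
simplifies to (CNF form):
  r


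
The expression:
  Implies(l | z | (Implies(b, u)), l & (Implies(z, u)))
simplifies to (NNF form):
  (b | l) & (l | ~u) & (u | ~z)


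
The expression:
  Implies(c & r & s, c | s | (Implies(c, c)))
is always true.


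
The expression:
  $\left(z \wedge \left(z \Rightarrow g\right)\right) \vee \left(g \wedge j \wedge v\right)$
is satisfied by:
  {g: True, z: True, v: True, j: True}
  {g: True, z: True, v: True, j: False}
  {g: True, z: True, j: True, v: False}
  {g: True, z: True, j: False, v: False}
  {g: True, v: True, j: True, z: False}


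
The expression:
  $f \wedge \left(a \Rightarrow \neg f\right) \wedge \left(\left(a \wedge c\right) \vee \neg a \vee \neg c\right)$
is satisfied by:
  {f: True, a: False}


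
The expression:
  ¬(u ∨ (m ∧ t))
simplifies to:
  ¬u ∧ (¬m ∨ ¬t)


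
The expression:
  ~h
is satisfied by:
  {h: False}


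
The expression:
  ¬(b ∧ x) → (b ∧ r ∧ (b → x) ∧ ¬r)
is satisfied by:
  {b: True, x: True}


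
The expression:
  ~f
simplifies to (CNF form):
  ~f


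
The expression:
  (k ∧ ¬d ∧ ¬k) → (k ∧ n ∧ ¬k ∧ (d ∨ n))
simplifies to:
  True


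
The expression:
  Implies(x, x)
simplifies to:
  True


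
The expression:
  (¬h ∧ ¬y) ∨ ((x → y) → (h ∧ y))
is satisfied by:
  {x: True, h: False, y: False}
  {h: False, y: False, x: False}
  {x: True, h: True, y: False}
  {x: True, y: True, h: True}
  {y: True, h: True, x: False}


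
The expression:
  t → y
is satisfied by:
  {y: True, t: False}
  {t: False, y: False}
  {t: True, y: True}


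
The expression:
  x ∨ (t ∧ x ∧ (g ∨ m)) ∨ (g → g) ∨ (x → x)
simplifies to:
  True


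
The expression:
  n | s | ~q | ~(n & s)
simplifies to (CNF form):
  True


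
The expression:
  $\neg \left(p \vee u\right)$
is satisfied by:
  {u: False, p: False}


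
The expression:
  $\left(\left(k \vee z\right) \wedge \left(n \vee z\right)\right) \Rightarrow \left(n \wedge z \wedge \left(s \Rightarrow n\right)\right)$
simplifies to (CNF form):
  $\left(n \vee \neg z\right) \wedge \left(z \vee \neg z\right) \wedge \left(n \vee \neg k \vee \neg n\right) \wedge \left(n \vee \neg k \vee \neg z\right) \wedge \left(n \vee \neg n \vee \neg z\right) \wedge \left(z \vee \neg k \vee \neg n\right) \wedge \left(z \vee \neg k \vee \neg z\right) \wedge \left(z \vee \neg n \vee \neg z\right)$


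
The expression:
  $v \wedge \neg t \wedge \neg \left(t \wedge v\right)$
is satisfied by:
  {v: True, t: False}


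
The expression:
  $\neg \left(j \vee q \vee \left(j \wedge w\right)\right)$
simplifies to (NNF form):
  $\neg j \wedge \neg q$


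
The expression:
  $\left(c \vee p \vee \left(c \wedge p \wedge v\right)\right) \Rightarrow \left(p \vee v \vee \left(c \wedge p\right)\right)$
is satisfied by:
  {p: True, v: True, c: False}
  {p: True, c: False, v: False}
  {v: True, c: False, p: False}
  {v: False, c: False, p: False}
  {p: True, v: True, c: True}
  {p: True, c: True, v: False}
  {v: True, c: True, p: False}


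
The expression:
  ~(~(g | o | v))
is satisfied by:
  {o: True, v: True, g: True}
  {o: True, v: True, g: False}
  {o: True, g: True, v: False}
  {o: True, g: False, v: False}
  {v: True, g: True, o: False}
  {v: True, g: False, o: False}
  {g: True, v: False, o: False}


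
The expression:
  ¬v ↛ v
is always true.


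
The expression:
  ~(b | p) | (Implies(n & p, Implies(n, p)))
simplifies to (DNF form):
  True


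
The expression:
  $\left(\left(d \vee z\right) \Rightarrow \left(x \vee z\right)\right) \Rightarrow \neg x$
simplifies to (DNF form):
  $\neg x$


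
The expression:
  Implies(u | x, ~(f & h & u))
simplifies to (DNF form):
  ~f | ~h | ~u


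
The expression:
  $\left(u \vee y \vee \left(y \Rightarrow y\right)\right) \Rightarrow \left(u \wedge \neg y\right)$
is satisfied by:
  {u: True, y: False}


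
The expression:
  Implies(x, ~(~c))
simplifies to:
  c | ~x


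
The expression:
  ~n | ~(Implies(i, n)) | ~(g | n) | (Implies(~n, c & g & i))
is always true.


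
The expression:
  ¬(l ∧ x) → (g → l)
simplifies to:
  l ∨ ¬g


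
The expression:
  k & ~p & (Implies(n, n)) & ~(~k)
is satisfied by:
  {k: True, p: False}


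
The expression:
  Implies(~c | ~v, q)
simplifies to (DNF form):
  q | (c & v)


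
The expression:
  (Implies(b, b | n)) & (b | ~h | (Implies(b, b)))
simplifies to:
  True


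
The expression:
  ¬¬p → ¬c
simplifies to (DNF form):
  ¬c ∨ ¬p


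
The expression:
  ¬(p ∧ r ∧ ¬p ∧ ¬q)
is always true.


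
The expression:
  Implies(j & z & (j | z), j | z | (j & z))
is always true.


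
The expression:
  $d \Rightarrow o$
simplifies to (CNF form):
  $o \vee \neg d$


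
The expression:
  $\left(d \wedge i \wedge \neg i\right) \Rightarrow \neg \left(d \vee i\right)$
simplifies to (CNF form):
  $\text{True}$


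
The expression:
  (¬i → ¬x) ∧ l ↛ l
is never true.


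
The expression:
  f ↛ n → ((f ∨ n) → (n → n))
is always true.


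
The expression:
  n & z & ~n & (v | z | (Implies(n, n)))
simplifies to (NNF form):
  False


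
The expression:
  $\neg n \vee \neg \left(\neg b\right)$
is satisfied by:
  {b: True, n: False}
  {n: False, b: False}
  {n: True, b: True}


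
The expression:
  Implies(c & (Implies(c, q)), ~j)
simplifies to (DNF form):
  ~c | ~j | ~q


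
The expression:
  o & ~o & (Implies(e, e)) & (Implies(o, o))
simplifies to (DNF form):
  False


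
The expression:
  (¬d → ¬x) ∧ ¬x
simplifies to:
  ¬x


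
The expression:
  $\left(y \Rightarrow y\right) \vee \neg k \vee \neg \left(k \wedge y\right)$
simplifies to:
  $\text{True}$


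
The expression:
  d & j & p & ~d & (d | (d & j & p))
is never true.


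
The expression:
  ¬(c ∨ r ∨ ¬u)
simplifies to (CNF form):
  u ∧ ¬c ∧ ¬r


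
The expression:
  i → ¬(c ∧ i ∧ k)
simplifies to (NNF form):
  ¬c ∨ ¬i ∨ ¬k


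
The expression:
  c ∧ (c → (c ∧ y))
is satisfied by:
  {c: True, y: True}


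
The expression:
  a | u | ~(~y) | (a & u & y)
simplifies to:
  a | u | y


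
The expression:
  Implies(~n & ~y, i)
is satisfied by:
  {i: True, n: True, y: True}
  {i: True, n: True, y: False}
  {i: True, y: True, n: False}
  {i: True, y: False, n: False}
  {n: True, y: True, i: False}
  {n: True, y: False, i: False}
  {y: True, n: False, i: False}


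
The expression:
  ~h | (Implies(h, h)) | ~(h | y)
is always true.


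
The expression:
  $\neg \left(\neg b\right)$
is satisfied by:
  {b: True}


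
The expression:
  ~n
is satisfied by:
  {n: False}


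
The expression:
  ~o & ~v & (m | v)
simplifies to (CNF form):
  m & ~o & ~v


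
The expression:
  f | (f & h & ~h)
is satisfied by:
  {f: True}


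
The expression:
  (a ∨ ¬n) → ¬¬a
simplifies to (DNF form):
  a ∨ n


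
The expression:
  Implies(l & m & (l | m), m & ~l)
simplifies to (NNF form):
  ~l | ~m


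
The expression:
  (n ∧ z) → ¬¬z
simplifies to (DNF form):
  True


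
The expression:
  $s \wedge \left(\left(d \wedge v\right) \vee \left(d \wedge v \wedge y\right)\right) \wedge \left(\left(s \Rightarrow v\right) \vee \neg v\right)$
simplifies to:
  $d \wedge s \wedge v$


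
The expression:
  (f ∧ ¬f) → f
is always true.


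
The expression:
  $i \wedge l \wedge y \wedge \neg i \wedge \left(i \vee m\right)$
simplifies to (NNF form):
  $\text{False}$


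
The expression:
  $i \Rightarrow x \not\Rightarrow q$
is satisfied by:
  {x: True, q: False, i: False}
  {q: False, i: False, x: False}
  {x: True, q: True, i: False}
  {q: True, x: False, i: False}
  {i: True, x: True, q: False}


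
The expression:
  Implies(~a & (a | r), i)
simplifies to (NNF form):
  a | i | ~r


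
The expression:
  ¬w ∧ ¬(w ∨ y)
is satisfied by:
  {y: False, w: False}


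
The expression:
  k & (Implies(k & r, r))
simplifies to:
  k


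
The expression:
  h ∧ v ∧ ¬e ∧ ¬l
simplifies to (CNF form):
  h ∧ v ∧ ¬e ∧ ¬l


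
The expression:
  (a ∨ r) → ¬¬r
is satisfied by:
  {r: True, a: False}
  {a: False, r: False}
  {a: True, r: True}


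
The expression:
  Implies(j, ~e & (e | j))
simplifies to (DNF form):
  ~e | ~j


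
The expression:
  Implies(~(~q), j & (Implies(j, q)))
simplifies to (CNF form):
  j | ~q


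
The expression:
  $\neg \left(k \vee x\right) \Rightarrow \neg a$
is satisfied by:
  {x: True, k: True, a: False}
  {x: True, k: False, a: False}
  {k: True, x: False, a: False}
  {x: False, k: False, a: False}
  {x: True, a: True, k: True}
  {x: True, a: True, k: False}
  {a: True, k: True, x: False}


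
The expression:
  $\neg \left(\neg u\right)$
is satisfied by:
  {u: True}


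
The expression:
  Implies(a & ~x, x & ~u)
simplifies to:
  x | ~a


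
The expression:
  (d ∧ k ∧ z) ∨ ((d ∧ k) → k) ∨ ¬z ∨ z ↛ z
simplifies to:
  True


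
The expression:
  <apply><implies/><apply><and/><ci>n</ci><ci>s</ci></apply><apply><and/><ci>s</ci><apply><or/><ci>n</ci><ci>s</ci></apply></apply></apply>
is always true.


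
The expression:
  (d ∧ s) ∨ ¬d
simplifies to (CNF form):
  s ∨ ¬d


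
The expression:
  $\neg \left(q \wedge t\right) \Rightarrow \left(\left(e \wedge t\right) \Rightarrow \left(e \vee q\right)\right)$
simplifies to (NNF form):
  $\text{True}$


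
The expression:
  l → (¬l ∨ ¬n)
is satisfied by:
  {l: False, n: False}
  {n: True, l: False}
  {l: True, n: False}


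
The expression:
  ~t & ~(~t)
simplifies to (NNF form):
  False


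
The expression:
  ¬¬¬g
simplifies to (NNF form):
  ¬g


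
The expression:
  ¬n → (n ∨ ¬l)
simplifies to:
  n ∨ ¬l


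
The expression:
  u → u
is always true.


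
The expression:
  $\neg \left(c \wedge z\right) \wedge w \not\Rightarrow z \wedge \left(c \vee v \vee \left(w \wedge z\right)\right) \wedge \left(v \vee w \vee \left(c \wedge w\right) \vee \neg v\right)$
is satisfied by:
  {w: True, c: True, v: True, z: False}
  {w: True, c: True, v: False, z: False}
  {w: True, v: True, c: False, z: False}


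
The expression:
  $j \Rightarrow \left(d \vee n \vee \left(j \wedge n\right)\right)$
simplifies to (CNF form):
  $d \vee n \vee \neg j$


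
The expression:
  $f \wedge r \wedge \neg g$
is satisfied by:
  {r: True, f: True, g: False}


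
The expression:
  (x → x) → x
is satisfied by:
  {x: True}
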